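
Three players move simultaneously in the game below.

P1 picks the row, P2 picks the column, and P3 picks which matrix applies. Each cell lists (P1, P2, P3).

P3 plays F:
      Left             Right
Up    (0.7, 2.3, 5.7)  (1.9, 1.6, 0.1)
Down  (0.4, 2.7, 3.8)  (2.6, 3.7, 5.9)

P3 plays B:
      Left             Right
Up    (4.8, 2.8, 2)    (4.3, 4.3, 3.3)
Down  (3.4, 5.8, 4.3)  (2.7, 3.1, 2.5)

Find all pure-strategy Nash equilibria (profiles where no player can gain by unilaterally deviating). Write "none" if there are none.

P1 against (Left, F): payoffs 0.7, 0.4 → best response Up.
P1 against (Left, B): payoffs 4.8, 3.4 → best response Up.
P1 against (Right, F): payoffs 1.9, 2.6 → best response Down.
P1 against (Right, B): payoffs 4.3, 2.7 → best response Up.
P2 against (Up, F): payoffs 2.3, 1.6 → best response Left.
P2 against (Up, B): payoffs 2.8, 4.3 → best response Right.
P2 against (Down, F): payoffs 2.7, 3.7 → best response Right.
P2 against (Down, B): payoffs 5.8, 3.1 → best response Left.
P3 against (Up, Left): payoffs 5.7, 2 → best response F.
P3 against (Up, Right): payoffs 0.1, 3.3 → best response B.
P3 against (Down, Left): payoffs 3.8, 4.3 → best response B.
P3 against (Down, Right): payoffs 5.9, 2.5 → best response F.
Mutual best responses: (Up, Left, F); (Up, Right, B); (Down, Right, F).

Pure-strategy Nash equilibria: (Up, Left, F), (Up, Right, B), (Down, Right, F)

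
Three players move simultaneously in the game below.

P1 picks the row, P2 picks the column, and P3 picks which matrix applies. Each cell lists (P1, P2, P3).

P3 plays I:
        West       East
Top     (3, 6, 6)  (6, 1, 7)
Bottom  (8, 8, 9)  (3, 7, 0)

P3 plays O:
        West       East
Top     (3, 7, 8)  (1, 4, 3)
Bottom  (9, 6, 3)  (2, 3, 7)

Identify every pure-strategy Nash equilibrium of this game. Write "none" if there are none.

P1 against (West, I): payoffs 3, 8 → best response Bottom.
P1 against (West, O): payoffs 3, 9 → best response Bottom.
P1 against (East, I): payoffs 6, 3 → best response Top.
P1 against (East, O): payoffs 1, 2 → best response Bottom.
P2 against (Top, I): payoffs 6, 1 → best response West.
P2 against (Top, O): payoffs 7, 4 → best response West.
P2 against (Bottom, I): payoffs 8, 7 → best response West.
P2 against (Bottom, O): payoffs 6, 3 → best response West.
P3 against (Top, West): payoffs 6, 8 → best response O.
P3 against (Top, East): payoffs 7, 3 → best response I.
P3 against (Bottom, West): payoffs 9, 3 → best response I.
P3 against (Bottom, East): payoffs 0, 7 → best response O.
Mutual best responses: (Bottom, West, I).

(Bottom, West, I)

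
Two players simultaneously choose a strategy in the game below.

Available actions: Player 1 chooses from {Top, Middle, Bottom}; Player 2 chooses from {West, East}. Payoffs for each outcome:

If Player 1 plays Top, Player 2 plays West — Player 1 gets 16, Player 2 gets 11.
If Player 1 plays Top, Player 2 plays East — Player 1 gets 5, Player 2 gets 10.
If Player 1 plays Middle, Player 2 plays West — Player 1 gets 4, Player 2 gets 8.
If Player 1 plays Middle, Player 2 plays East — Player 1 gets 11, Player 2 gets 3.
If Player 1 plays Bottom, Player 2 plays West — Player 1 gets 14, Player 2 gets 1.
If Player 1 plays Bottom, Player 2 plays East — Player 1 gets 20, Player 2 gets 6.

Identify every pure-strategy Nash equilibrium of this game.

(Top, West) and (Bottom, East)

Check each profile: it is a Nash equilibrium iff no player can strictly gain by switching unilaterally.
(Top, West): Player 1 gets 16, best alternative 14; Player 2 gets 11, best alternative 10. No profitable deviation — NE.
(Top, East): Player 1 can switch to Middle (5 → 11). Not NE.
(Middle, West): Player 1 can switch to Top (4 → 16). Not NE.
(Middle, East): Player 1 can switch to Bottom (11 → 20). Not NE.
(Bottom, West): Player 1 can switch to Top (14 → 16). Not NE.
(Bottom, East): Player 1 gets 20, best alternative 11; Player 2 gets 6, best alternative 1. No profitable deviation — NE.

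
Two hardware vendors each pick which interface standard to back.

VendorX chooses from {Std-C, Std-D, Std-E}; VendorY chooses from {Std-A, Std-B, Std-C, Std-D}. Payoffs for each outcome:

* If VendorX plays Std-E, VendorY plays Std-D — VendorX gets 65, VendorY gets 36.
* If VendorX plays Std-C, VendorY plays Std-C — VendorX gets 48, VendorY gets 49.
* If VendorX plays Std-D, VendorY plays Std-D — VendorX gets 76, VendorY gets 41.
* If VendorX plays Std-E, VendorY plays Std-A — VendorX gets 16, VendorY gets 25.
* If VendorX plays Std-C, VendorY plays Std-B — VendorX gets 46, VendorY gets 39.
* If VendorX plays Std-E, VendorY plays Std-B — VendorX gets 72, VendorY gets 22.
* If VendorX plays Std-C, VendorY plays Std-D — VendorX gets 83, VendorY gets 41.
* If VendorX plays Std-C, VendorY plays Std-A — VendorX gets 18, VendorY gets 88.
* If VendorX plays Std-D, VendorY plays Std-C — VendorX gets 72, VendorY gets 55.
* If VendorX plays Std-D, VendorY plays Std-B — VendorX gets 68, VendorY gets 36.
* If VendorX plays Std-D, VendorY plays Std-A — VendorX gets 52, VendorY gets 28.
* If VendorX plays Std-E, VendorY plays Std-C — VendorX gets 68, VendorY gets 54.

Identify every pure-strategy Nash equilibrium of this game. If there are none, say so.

Pure NE: (Std-D, Std-C)

VendorX against Std-A: payoffs 18, 52, 16 → best response Std-D.
VendorX against Std-B: payoffs 46, 68, 72 → best response Std-E.
VendorX against Std-C: payoffs 48, 72, 68 → best response Std-D.
VendorX against Std-D: payoffs 83, 76, 65 → best response Std-C.
VendorY against Std-C: payoffs 88, 39, 49, 41 → best response Std-A.
VendorY against Std-D: payoffs 28, 36, 55, 41 → best response Std-C.
VendorY against Std-E: payoffs 25, 22, 54, 36 → best response Std-C.
Mutual best responses: (Std-D, Std-C).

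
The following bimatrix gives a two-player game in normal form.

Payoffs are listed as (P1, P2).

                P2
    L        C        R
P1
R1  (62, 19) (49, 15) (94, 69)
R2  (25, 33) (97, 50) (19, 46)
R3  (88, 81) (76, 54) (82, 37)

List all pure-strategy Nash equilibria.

(R1, R); (R2, C); (R3, L)

Mark each player's best response to every combination of opponents' strategies; a profile where every player is best-responding is a pure Nash equilibrium.
P1 against L: payoffs 62, 25, 88 → best response R3.
P1 against C: payoffs 49, 97, 76 → best response R2.
P1 against R: payoffs 94, 19, 82 → best response R1.
P2 against R1: payoffs 19, 15, 69 → best response R.
P2 against R2: payoffs 33, 50, 46 → best response C.
P2 against R3: payoffs 81, 54, 37 → best response L.
Mutual best responses: (R1, R); (R2, C); (R3, L).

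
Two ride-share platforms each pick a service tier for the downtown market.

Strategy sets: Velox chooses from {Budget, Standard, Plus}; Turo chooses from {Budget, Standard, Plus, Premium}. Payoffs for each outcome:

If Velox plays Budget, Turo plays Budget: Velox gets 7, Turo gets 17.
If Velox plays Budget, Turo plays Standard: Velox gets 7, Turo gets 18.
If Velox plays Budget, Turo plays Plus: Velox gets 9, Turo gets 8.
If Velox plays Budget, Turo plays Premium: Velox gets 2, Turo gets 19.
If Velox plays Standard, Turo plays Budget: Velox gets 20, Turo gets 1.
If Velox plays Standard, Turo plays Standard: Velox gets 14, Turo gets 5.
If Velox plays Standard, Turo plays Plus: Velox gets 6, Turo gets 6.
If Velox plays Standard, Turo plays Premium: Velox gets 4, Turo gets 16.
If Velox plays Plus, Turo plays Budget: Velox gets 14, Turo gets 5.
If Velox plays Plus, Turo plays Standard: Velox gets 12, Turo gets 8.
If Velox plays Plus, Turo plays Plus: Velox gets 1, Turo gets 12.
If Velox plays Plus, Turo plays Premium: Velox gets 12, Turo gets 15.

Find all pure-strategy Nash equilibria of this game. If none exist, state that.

Velox against Budget: payoffs 7, 20, 14 → best response Standard.
Velox against Standard: payoffs 7, 14, 12 → best response Standard.
Velox against Plus: payoffs 9, 6, 1 → best response Budget.
Velox against Premium: payoffs 2, 4, 12 → best response Plus.
Turo against Budget: payoffs 17, 18, 8, 19 → best response Premium.
Turo against Standard: payoffs 1, 5, 6, 16 → best response Premium.
Turo against Plus: payoffs 5, 8, 12, 15 → best response Premium.
Mutual best responses: (Plus, Premium).

(Plus, Premium)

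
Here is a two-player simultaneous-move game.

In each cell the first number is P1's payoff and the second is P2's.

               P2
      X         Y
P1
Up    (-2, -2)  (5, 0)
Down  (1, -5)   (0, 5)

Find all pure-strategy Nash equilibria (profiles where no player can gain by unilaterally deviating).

(Up, Y)

P1 against X: payoffs -2, 1 → best response Down.
P1 against Y: payoffs 5, 0 → best response Up.
P2 against Up: payoffs -2, 0 → best response Y.
P2 against Down: payoffs -5, 5 → best response Y.
Mutual best responses: (Up, Y).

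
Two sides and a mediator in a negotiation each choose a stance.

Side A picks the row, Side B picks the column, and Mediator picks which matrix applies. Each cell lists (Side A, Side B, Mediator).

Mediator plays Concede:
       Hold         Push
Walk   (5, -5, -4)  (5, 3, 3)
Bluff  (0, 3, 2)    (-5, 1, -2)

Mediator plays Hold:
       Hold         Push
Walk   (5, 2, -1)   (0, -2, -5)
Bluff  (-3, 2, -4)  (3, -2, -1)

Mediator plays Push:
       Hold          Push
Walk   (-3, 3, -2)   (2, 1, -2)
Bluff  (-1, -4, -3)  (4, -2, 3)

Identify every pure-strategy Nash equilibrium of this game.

Pure-strategy Nash equilibria: (Walk, Hold, Hold) and (Walk, Push, Concede) and (Bluff, Push, Push)

(Walk, Hold, Concede): Side B can switch to Push (-5 → 3). Not NE.
(Walk, Hold, Hold): Side A gets 5, best alternative -3; Side B gets 2, best alternative -2; Mediator gets -1, best alternative -2. No profitable deviation — NE.
(Walk, Hold, Push): Side A can switch to Bluff (-3 → -1). Not NE.
(Walk, Push, Concede): Side A gets 5, best alternative -5; Side B gets 3, best alternative -5; Mediator gets 3, best alternative -2. No profitable deviation — NE.
(Walk, Push, Hold): Side A can switch to Bluff (0 → 3). Not NE.
(Walk, Push, Push): Side A can switch to Bluff (2 → 4). Not NE.
(Bluff, Hold, Concede): Side A can switch to Walk (0 → 5). Not NE.
(Bluff, Hold, Hold): Side A can switch to Walk (-3 → 5). Not NE.
(Bluff, Push, Push): Side A gets 4, best alternative 2; Side B gets -2, best alternative -4; Mediator gets 3, best alternative -1. No profitable deviation — NE.
(The remaining 3 profiles each have a profitable deviation by the same check.)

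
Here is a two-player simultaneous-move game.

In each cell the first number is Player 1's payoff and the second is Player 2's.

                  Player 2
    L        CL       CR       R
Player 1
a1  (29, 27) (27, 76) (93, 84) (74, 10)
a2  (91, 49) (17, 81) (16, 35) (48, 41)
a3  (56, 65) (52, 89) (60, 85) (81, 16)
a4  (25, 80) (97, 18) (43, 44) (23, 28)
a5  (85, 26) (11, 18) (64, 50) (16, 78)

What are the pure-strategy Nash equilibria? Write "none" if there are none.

The unique pure-strategy Nash equilibrium is (a1, CR).

(a1, L): Player 1 can switch to a2 (29 → 91). Not NE.
(a1, CL): Player 1 can switch to a3 (27 → 52). Not NE.
(a1, CR): Player 1 gets 93, best alternative 64; Player 2 gets 84, best alternative 76. No profitable deviation — NE.
(a1, R): Player 1 can switch to a3 (74 → 81). Not NE.
(a2, L): Player 2 can switch to CL (49 → 81). Not NE.
(a2, CL): Player 1 can switch to a1 (17 → 27). Not NE.
(a2, CR): Player 1 can switch to a1 (16 → 93). Not NE.
(a2, R): Player 1 can switch to a1 (48 → 74). Not NE.
(a3, L): Player 1 can switch to a2 (56 → 91). Not NE.
(a3, CL): Player 1 can switch to a4 (52 → 97). Not NE.
(a3, CR): Player 1 can switch to a1 (60 → 93). Not NE.
(a3, R): Player 2 can switch to L (16 → 65). Not NE.
(a4, L): Player 1 can switch to a1 (25 → 29). Not NE.
(The remaining 7 profiles each have a profitable deviation by the same check.)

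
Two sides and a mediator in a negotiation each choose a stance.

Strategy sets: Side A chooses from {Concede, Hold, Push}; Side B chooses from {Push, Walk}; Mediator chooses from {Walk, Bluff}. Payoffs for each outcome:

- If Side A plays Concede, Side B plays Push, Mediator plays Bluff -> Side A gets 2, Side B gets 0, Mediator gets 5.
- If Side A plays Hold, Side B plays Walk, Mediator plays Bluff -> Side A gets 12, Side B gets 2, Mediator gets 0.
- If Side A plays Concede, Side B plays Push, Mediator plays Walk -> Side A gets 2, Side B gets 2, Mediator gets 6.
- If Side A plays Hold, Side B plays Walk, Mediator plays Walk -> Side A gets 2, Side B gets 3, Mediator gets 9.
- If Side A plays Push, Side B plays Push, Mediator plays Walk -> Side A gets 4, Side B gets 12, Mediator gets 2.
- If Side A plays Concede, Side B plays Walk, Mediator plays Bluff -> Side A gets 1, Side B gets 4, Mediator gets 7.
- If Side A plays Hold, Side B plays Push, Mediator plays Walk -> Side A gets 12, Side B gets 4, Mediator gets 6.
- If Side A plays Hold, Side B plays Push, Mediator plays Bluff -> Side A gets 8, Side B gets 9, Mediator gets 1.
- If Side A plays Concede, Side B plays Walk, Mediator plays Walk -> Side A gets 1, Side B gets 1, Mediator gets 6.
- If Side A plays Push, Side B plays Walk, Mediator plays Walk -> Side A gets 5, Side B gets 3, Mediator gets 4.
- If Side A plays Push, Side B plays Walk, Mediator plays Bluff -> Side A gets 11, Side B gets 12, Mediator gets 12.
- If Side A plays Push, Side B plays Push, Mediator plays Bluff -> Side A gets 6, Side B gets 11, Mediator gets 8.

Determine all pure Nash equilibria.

(Hold, Push, Walk)

Mark each player's best response to every combination of opponents' strategies; a profile where every player is best-responding is a pure Nash equilibrium.
Side A against (Push, Walk): payoffs 2, 12, 4 → best response Hold.
Side A against (Push, Bluff): payoffs 2, 8, 6 → best response Hold.
Side A against (Walk, Walk): payoffs 1, 2, 5 → best response Push.
Side A against (Walk, Bluff): payoffs 1, 12, 11 → best response Hold.
Side B against (Concede, Walk): payoffs 2, 1 → best response Push.
Side B against (Concede, Bluff): payoffs 0, 4 → best response Walk.
Side B against (Hold, Walk): payoffs 4, 3 → best response Push.
Side B against (Hold, Bluff): payoffs 9, 2 → best response Push.
Side B against (Push, Walk): payoffs 12, 3 → best response Push.
Side B against (Push, Bluff): payoffs 11, 12 → best response Walk.
Mediator against (Concede, Push): payoffs 6, 5 → best response Walk.
Mediator against (Concede, Walk): payoffs 6, 7 → best response Bluff.
Mediator against (Hold, Push): payoffs 6, 1 → best response Walk.
Mediator against (Hold, Walk): payoffs 9, 0 → best response Walk.
Mediator against (Push, Push): payoffs 2, 8 → best response Bluff.
Mediator against (Push, Walk): payoffs 4, 12 → best response Bluff.
Mutual best responses: (Hold, Push, Walk).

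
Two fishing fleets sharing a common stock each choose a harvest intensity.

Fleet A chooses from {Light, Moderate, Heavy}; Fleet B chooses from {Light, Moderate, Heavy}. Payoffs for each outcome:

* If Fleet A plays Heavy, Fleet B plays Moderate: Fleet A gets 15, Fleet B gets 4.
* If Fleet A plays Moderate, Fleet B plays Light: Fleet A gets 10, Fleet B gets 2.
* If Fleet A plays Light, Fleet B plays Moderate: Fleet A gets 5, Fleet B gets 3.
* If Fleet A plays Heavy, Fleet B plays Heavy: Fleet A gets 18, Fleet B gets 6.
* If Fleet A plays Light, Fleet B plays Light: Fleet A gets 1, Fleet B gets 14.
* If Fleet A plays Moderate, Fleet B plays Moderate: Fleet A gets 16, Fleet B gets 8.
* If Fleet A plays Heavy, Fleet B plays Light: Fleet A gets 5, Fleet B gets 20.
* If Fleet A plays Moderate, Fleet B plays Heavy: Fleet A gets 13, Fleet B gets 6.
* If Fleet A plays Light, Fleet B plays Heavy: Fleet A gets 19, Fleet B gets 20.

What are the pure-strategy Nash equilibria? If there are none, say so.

Mark each player's best response to every combination of opponents' strategies; a profile where every player is best-responding is a pure Nash equilibrium.
Fleet A against Light: payoffs 1, 10, 5 → best response Moderate.
Fleet A against Moderate: payoffs 5, 16, 15 → best response Moderate.
Fleet A against Heavy: payoffs 19, 13, 18 → best response Light.
Fleet B against Light: payoffs 14, 3, 20 → best response Heavy.
Fleet B against Moderate: payoffs 2, 8, 6 → best response Moderate.
Fleet B against Heavy: payoffs 20, 4, 6 → best response Light.
Mutual best responses: (Light, Heavy); (Moderate, Moderate).

(Light, Heavy), (Moderate, Moderate)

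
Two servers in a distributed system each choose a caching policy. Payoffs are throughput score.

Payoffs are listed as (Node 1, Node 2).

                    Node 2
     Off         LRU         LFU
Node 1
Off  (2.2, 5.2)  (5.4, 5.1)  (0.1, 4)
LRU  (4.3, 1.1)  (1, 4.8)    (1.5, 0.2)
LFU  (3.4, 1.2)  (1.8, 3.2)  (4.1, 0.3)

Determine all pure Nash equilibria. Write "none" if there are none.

none

Node 1 against Off: payoffs 2.2, 4.3, 3.4 → best response LRU.
Node 1 against LRU: payoffs 5.4, 1, 1.8 → best response Off.
Node 1 against LFU: payoffs 0.1, 1.5, 4.1 → best response LFU.
Node 2 against Off: payoffs 5.2, 5.1, 4 → best response Off.
Node 2 against LRU: payoffs 1.1, 4.8, 0.2 → best response LRU.
Node 2 against LFU: payoffs 1.2, 3.2, 0.3 → best response LRU.
No profile is a mutual best response for all players.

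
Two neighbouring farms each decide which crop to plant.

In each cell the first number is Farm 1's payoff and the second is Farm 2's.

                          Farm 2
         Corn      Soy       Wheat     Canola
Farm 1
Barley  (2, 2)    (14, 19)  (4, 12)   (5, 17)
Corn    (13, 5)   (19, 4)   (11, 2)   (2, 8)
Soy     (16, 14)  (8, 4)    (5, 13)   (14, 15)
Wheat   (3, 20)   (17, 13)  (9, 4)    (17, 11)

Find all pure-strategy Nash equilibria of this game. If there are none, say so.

Farm 1 against Corn: payoffs 2, 13, 16, 3 → best response Soy.
Farm 1 against Soy: payoffs 14, 19, 8, 17 → best response Corn.
Farm 1 against Wheat: payoffs 4, 11, 5, 9 → best response Corn.
Farm 1 against Canola: payoffs 5, 2, 14, 17 → best response Wheat.
Farm 2 against Barley: payoffs 2, 19, 12, 17 → best response Soy.
Farm 2 against Corn: payoffs 5, 4, 2, 8 → best response Canola.
Farm 2 against Soy: payoffs 14, 4, 13, 15 → best response Canola.
Farm 2 against Wheat: payoffs 20, 13, 4, 11 → best response Corn.
No profile is a mutual best response for all players.

There is no pure-strategy Nash equilibrium.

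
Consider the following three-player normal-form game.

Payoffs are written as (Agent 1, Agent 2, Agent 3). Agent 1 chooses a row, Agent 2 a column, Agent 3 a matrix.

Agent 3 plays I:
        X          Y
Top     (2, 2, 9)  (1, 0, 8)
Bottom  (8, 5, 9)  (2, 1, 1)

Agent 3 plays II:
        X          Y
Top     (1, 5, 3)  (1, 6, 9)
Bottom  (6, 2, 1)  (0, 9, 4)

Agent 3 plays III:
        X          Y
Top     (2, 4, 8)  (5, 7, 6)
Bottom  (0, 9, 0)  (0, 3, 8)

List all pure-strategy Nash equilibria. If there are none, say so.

Pure-strategy Nash equilibria: (Top, Y, II) and (Bottom, X, I)

For each strategy profile, look for a profitable unilateral deviation.
(Top, X, I): Agent 1 can switch to Bottom (2 → 8). Not NE.
(Top, X, II): Agent 1 can switch to Bottom (1 → 6). Not NE.
(Top, X, III): Agent 2 can switch to Y (4 → 7). Not NE.
(Top, Y, I): Agent 1 can switch to Bottom (1 → 2). Not NE.
(Top, Y, II): Agent 1 gets 1, best alternative 0; Agent 2 gets 6, best alternative 5; Agent 3 gets 9, best alternative 8. No profitable deviation — NE.
(Top, Y, III): Agent 3 can switch to I (6 → 8). Not NE.
(Bottom, X, I): Agent 1 gets 8, best alternative 2; Agent 2 gets 5, best alternative 1; Agent 3 gets 9, best alternative 1. No profitable deviation — NE.
(Bottom, X, II): Agent 2 can switch to Y (2 → 9). Not NE.
(The remaining 4 profiles each have a profitable deviation by the same check.)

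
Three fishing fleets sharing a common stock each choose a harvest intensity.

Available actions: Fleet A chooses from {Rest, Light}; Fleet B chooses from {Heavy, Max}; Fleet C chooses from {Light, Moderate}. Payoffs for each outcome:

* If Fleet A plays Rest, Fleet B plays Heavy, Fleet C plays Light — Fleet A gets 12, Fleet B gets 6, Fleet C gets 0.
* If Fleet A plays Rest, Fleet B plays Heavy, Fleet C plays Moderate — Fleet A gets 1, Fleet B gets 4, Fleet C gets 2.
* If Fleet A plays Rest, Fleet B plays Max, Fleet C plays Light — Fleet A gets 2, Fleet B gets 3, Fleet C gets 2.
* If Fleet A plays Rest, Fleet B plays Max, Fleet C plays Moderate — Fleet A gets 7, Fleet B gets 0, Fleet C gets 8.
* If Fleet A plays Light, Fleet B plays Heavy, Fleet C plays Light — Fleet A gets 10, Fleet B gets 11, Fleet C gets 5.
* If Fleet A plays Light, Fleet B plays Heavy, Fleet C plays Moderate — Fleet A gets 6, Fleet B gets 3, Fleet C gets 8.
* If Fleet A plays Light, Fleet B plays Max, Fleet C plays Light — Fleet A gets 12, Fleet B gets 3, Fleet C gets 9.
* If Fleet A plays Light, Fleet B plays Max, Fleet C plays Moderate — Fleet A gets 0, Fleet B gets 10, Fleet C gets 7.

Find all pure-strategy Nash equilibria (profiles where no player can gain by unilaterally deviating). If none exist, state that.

Fleet A against (Heavy, Light): payoffs 12, 10 → best response Rest.
Fleet A against (Heavy, Moderate): payoffs 1, 6 → best response Light.
Fleet A against (Max, Light): payoffs 2, 12 → best response Light.
Fleet A against (Max, Moderate): payoffs 7, 0 → best response Rest.
Fleet B against (Rest, Light): payoffs 6, 3 → best response Heavy.
Fleet B against (Rest, Moderate): payoffs 4, 0 → best response Heavy.
Fleet B against (Light, Light): payoffs 11, 3 → best response Heavy.
Fleet B against (Light, Moderate): payoffs 3, 10 → best response Max.
Fleet C against (Rest, Heavy): payoffs 0, 2 → best response Moderate.
Fleet C against (Rest, Max): payoffs 2, 8 → best response Moderate.
Fleet C against (Light, Heavy): payoffs 5, 8 → best response Moderate.
Fleet C against (Light, Max): payoffs 9, 7 → best response Light.
No profile is a mutual best response for all players.

There is no pure-strategy Nash equilibrium.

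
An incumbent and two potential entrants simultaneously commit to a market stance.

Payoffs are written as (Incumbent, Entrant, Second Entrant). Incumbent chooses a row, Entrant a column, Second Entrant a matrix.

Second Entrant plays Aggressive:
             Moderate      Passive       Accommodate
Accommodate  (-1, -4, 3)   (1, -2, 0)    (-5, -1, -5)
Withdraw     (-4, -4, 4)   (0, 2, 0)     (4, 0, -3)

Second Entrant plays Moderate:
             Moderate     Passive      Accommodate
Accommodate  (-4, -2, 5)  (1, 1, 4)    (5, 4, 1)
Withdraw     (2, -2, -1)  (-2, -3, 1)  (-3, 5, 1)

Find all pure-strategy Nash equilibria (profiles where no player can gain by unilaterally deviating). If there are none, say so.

Mark each player's best response to every combination of opponents' strategies; a profile where every player is best-responding is a pure Nash equilibrium.
Incumbent against (Moderate, Aggressive): payoffs -1, -4 → best response Accommodate.
Incumbent against (Moderate, Moderate): payoffs -4, 2 → best response Withdraw.
Incumbent against (Passive, Aggressive): payoffs 1, 0 → best response Accommodate.
Incumbent against (Passive, Moderate): payoffs 1, -2 → best response Accommodate.
Incumbent against (Accommodate, Aggressive): payoffs -5, 4 → best response Withdraw.
Incumbent against (Accommodate, Moderate): payoffs 5, -3 → best response Accommodate.
Entrant against (Accommodate, Aggressive): payoffs -4, -2, -1 → best response Accommodate.
Entrant against (Accommodate, Moderate): payoffs -2, 1, 4 → best response Accommodate.
Entrant against (Withdraw, Aggressive): payoffs -4, 2, 0 → best response Passive.
Entrant against (Withdraw, Moderate): payoffs -2, -3, 5 → best response Accommodate.
Second Entrant against (Accommodate, Moderate): payoffs 3, 5 → best response Moderate.
Second Entrant against (Accommodate, Passive): payoffs 0, 4 → best response Moderate.
Second Entrant against (Accommodate, Accommodate): payoffs -5, 1 → best response Moderate.
Second Entrant against (Withdraw, Moderate): payoffs 4, -1 → best response Aggressive.
Second Entrant against (Withdraw, Passive): payoffs 0, 1 → best response Moderate.
Second Entrant against (Withdraw, Accommodate): payoffs -3, 1 → best response Moderate.
Mutual best responses: (Accommodate, Accommodate, Moderate).

(Accommodate, Accommodate, Moderate)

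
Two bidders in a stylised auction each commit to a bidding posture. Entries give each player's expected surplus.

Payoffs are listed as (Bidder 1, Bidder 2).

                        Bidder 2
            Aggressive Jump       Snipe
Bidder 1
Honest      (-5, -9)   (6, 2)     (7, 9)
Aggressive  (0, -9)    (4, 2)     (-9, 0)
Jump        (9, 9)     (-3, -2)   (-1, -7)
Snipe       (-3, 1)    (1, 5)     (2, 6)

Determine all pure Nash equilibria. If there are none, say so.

Bidder 1 against Aggressive: payoffs -5, 0, 9, -3 → best response Jump.
Bidder 1 against Jump: payoffs 6, 4, -3, 1 → best response Honest.
Bidder 1 against Snipe: payoffs 7, -9, -1, 2 → best response Honest.
Bidder 2 against Honest: payoffs -9, 2, 9 → best response Snipe.
Bidder 2 against Aggressive: payoffs -9, 2, 0 → best response Jump.
Bidder 2 against Jump: payoffs 9, -2, -7 → best response Aggressive.
Bidder 2 against Snipe: payoffs 1, 5, 6 → best response Snipe.
Mutual best responses: (Honest, Snipe); (Jump, Aggressive).

(Honest, Snipe), (Jump, Aggressive)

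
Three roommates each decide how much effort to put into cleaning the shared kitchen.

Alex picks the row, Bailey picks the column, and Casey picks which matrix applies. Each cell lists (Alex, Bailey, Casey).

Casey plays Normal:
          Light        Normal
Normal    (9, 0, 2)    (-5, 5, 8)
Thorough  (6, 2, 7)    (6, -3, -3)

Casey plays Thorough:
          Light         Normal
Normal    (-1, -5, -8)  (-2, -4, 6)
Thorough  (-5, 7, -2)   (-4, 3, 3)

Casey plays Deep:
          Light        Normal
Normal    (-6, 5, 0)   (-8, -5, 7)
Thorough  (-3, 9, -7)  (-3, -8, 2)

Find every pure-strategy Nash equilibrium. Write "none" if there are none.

Check each profile: it is a Nash equilibrium iff no player can strictly gain by switching unilaterally.
(Normal, Light, Normal): Bailey can switch to Normal (0 → 5). Not NE.
(Normal, Light, Thorough): Bailey can switch to Normal (-5 → -4). Not NE.
(Normal, Light, Deep): Alex can switch to Thorough (-6 → -3). Not NE.
(Normal, Normal, Normal): Alex can switch to Thorough (-5 → 6). Not NE.
(Normal, Normal, Thorough): Casey can switch to Normal (6 → 8). Not NE.
(Normal, Normal, Deep): Alex can switch to Thorough (-8 → -3). Not NE.
(Thorough, Light, Normal): Alex can switch to Normal (6 → 9). Not NE.
(Thorough, Light, Thorough): Alex can switch to Normal (-5 → -1). Not NE.
(Thorough, Light, Deep): Casey can switch to Normal (-7 → 7). Not NE.
(Thorough, Normal, Normal): Bailey can switch to Light (-3 → 2). Not NE.
(The remaining 2 profiles each have a profitable deviation by the same check.)

This game has no pure Nash equilibrium.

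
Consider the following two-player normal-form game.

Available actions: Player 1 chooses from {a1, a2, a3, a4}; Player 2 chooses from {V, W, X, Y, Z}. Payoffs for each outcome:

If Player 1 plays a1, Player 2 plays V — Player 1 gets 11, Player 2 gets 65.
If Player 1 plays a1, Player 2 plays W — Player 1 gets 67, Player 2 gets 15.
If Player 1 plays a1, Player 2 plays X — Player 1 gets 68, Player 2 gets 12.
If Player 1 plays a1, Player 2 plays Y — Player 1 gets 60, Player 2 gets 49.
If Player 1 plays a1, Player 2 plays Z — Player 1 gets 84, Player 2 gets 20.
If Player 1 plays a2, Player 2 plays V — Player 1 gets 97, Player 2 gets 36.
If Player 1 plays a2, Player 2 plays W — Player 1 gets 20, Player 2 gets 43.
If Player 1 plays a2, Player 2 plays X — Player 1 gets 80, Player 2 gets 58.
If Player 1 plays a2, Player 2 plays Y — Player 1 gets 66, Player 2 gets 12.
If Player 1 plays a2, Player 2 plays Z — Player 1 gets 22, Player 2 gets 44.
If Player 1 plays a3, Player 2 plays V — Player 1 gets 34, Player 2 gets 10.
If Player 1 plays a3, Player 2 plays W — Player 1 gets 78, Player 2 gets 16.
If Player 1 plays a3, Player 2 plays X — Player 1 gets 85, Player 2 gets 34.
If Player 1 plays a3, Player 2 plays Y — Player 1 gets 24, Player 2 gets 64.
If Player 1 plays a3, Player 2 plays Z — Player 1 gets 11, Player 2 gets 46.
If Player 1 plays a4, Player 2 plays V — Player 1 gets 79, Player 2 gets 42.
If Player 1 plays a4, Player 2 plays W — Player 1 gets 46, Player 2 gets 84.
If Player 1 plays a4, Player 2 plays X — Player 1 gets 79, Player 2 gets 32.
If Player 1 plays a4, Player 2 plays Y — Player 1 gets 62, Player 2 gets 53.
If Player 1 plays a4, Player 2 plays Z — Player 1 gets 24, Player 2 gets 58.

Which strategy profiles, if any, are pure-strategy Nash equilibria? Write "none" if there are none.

No pure-strategy Nash equilibrium.

For each strategy profile, look for a profitable unilateral deviation.
(a1, V): Player 1 can switch to a2 (11 → 97). Not NE.
(a1, W): Player 1 can switch to a3 (67 → 78). Not NE.
(a1, X): Player 1 can switch to a2 (68 → 80). Not NE.
(a1, Y): Player 1 can switch to a2 (60 → 66). Not NE.
(a1, Z): Player 2 can switch to V (20 → 65). Not NE.
(a2, V): Player 2 can switch to W (36 → 43). Not NE.
(The remaining 14 profiles each have a profitable deviation by the same check.)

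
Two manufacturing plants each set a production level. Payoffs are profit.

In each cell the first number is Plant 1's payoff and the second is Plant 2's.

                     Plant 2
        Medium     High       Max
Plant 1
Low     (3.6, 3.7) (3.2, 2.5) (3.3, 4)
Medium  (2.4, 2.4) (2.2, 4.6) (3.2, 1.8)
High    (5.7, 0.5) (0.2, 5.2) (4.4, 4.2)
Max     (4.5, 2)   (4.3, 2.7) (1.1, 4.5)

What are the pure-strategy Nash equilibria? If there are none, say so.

There is no pure-strategy Nash equilibrium.

Plant 1 against Medium: payoffs 3.6, 2.4, 5.7, 4.5 → best response High.
Plant 1 against High: payoffs 3.2, 2.2, 0.2, 4.3 → best response Max.
Plant 1 against Max: payoffs 3.3, 3.2, 4.4, 1.1 → best response High.
Plant 2 against Low: payoffs 3.7, 2.5, 4 → best response Max.
Plant 2 against Medium: payoffs 2.4, 4.6, 1.8 → best response High.
Plant 2 against High: payoffs 0.5, 5.2, 4.2 → best response High.
Plant 2 against Max: payoffs 2, 2.7, 4.5 → best response Max.
No profile is a mutual best response for all players.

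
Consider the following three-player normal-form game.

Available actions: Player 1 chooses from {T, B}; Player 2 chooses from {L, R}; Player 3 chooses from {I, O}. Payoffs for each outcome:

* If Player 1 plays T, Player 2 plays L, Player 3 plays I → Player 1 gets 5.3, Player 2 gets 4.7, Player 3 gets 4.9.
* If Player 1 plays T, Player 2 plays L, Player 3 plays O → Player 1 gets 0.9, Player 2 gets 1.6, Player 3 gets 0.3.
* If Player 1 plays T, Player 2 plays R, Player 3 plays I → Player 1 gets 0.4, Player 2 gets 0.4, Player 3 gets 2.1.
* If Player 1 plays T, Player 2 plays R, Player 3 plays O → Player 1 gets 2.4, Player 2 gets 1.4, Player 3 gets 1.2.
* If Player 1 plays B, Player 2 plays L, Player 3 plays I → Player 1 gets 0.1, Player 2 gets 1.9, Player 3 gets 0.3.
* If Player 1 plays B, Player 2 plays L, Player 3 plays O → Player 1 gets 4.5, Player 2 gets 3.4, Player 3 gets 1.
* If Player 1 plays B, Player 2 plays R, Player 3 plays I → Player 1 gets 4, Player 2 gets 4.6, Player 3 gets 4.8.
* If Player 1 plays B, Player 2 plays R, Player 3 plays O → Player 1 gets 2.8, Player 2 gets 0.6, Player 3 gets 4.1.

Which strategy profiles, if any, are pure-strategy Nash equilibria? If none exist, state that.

(T, L, I): Player 1 gets 5.3, best alternative 0.1; Player 2 gets 4.7, best alternative 0.4; Player 3 gets 4.9, best alternative 0.3. No profitable deviation — NE.
(T, L, O): Player 1 can switch to B (0.9 → 4.5). Not NE.
(T, R, I): Player 1 can switch to B (0.4 → 4). Not NE.
(T, R, O): Player 1 can switch to B (2.4 → 2.8). Not NE.
(B, L, I): Player 1 can switch to T (0.1 → 5.3). Not NE.
(B, L, O): Player 1 gets 4.5, best alternative 0.9; Player 2 gets 3.4, best alternative 0.6; Player 3 gets 1, best alternative 0.3. No profitable deviation — NE.
(B, R, I): Player 1 gets 4, best alternative 0.4; Player 2 gets 4.6, best alternative 1.9; Player 3 gets 4.8, best alternative 4.1. No profitable deviation — NE.
(B, R, O): Player 2 can switch to L (0.6 → 3.4). Not NE.

The pure Nash equilibria are (T, L, I); (B, L, O); (B, R, I).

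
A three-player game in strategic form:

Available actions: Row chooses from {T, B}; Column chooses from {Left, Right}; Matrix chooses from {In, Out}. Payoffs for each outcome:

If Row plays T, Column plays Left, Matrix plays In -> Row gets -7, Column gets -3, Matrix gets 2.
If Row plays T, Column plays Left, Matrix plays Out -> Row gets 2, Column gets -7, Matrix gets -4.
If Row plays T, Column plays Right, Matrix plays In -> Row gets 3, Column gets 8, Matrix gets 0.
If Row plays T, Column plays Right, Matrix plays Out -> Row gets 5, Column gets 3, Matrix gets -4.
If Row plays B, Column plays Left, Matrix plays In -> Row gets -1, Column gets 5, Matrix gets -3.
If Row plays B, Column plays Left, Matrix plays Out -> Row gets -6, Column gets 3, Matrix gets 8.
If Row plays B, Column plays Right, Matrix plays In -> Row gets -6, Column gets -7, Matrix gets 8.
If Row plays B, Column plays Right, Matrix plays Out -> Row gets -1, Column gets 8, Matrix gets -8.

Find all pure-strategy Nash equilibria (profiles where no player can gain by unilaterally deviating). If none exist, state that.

(T, Right, In)

Mark each player's best response to every combination of opponents' strategies; a profile where every player is best-responding is a pure Nash equilibrium.
Row against (Left, In): payoffs -7, -1 → best response B.
Row against (Left, Out): payoffs 2, -6 → best response T.
Row against (Right, In): payoffs 3, -6 → best response T.
Row against (Right, Out): payoffs 5, -1 → best response T.
Column against (T, In): payoffs -3, 8 → best response Right.
Column against (T, Out): payoffs -7, 3 → best response Right.
Column against (B, In): payoffs 5, -7 → best response Left.
Column against (B, Out): payoffs 3, 8 → best response Right.
Matrix against (T, Left): payoffs 2, -4 → best response In.
Matrix against (T, Right): payoffs 0, -4 → best response In.
Matrix against (B, Left): payoffs -3, 8 → best response Out.
Matrix against (B, Right): payoffs 8, -8 → best response In.
Mutual best responses: (T, Right, In).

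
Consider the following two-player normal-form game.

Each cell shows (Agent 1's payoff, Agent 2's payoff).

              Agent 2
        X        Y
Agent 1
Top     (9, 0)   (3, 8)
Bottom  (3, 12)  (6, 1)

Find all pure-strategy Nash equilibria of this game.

There is no pure-strategy Nash equilibrium.

For each player, find the best response to each opponent profile; mutual best responses are the pure NE.
Agent 1 against X: payoffs 9, 3 → best response Top.
Agent 1 against Y: payoffs 3, 6 → best response Bottom.
Agent 2 against Top: payoffs 0, 8 → best response Y.
Agent 2 against Bottom: payoffs 12, 1 → best response X.
No profile is a mutual best response for all players.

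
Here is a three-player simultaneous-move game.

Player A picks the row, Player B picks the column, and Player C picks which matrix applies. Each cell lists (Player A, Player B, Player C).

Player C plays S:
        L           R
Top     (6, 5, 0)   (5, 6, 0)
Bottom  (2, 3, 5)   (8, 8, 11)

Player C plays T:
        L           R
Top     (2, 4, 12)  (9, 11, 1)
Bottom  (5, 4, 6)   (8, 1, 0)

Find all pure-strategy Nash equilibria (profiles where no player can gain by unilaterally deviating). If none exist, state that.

The pure Nash equilibria are (Top, R, T); (Bottom, L, T); (Bottom, R, S).

(Top, L, S): Player B can switch to R (5 → 6). Not NE.
(Top, L, T): Player A can switch to Bottom (2 → 5). Not NE.
(Top, R, S): Player A can switch to Bottom (5 → 8). Not NE.
(Top, R, T): Player A gets 9, best alternative 8; Player B gets 11, best alternative 4; Player C gets 1, best alternative 0. No profitable deviation — NE.
(Bottom, L, S): Player A can switch to Top (2 → 6). Not NE.
(Bottom, L, T): Player A gets 5, best alternative 2; Player B gets 4, best alternative 1; Player C gets 6, best alternative 5. No profitable deviation — NE.
(Bottom, R, S): Player A gets 8, best alternative 5; Player B gets 8, best alternative 3; Player C gets 11, best alternative 0. No profitable deviation — NE.
(Bottom, R, T): Player A can switch to Top (8 → 9). Not NE.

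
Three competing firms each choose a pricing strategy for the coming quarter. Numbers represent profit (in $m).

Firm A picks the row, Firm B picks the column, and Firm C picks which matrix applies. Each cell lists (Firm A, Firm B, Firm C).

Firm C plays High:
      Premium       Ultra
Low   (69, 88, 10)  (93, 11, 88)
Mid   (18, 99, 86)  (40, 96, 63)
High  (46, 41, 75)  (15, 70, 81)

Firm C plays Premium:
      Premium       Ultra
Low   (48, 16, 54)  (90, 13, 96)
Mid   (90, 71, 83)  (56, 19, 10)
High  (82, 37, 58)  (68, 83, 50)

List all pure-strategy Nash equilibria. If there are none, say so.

none

Firm A against (Premium, High): payoffs 69, 18, 46 → best response Low.
Firm A against (Premium, Premium): payoffs 48, 90, 82 → best response Mid.
Firm A against (Ultra, High): payoffs 93, 40, 15 → best response Low.
Firm A against (Ultra, Premium): payoffs 90, 56, 68 → best response Low.
Firm B against (Low, High): payoffs 88, 11 → best response Premium.
Firm B against (Low, Premium): payoffs 16, 13 → best response Premium.
Firm B against (Mid, High): payoffs 99, 96 → best response Premium.
Firm B against (Mid, Premium): payoffs 71, 19 → best response Premium.
Firm B against (High, High): payoffs 41, 70 → best response Ultra.
Firm B against (High, Premium): payoffs 37, 83 → best response Ultra.
Firm C against (Low, Premium): payoffs 10, 54 → best response Premium.
Firm C against (Low, Ultra): payoffs 88, 96 → best response Premium.
Firm C against (Mid, Premium): payoffs 86, 83 → best response High.
Firm C against (Mid, Ultra): payoffs 63, 10 → best response High.
Firm C against (High, Premium): payoffs 75, 58 → best response High.
Firm C against (High, Ultra): payoffs 81, 50 → best response High.
No profile is a mutual best response for all players.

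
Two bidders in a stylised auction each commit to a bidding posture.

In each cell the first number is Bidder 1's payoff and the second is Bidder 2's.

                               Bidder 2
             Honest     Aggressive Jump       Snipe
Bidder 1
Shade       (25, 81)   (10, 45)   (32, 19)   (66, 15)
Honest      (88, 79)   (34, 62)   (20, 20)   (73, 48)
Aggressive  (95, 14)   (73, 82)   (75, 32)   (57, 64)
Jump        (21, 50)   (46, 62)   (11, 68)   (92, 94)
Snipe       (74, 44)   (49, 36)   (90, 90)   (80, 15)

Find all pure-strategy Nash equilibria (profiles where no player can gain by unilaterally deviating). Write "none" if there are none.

(Shade, Honest): Bidder 1 can switch to Honest (25 → 88). Not NE.
(Shade, Aggressive): Bidder 1 can switch to Honest (10 → 34). Not NE.
(Shade, Jump): Bidder 1 can switch to Aggressive (32 → 75). Not NE.
(Shade, Snipe): Bidder 1 can switch to Honest (66 → 73). Not NE.
(Honest, Honest): Bidder 1 can switch to Aggressive (88 → 95). Not NE.
(Honest, Aggressive): Bidder 1 can switch to Aggressive (34 → 73). Not NE.
(Aggressive, Aggressive): Bidder 1 gets 73, best alternative 49; Bidder 2 gets 82, best alternative 64. No profitable deviation — NE.
(Jump, Snipe): Bidder 1 gets 92, best alternative 80; Bidder 2 gets 94, best alternative 68. No profitable deviation — NE.
(Snipe, Jump): Bidder 1 gets 90, best alternative 75; Bidder 2 gets 90, best alternative 44. No profitable deviation — NE.
(The remaining 11 profiles each have a profitable deviation by the same check.)

The pure Nash equilibria are (Aggressive, Aggressive); (Jump, Snipe); (Snipe, Jump).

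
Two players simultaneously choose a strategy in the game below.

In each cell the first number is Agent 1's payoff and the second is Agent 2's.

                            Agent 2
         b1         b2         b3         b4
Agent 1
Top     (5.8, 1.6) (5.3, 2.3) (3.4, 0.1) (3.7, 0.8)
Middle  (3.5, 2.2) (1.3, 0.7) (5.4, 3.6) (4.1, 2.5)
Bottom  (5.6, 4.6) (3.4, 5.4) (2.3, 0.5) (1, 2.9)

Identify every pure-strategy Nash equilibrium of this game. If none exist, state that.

Pure-strategy Nash equilibria: (Top, b2), (Middle, b3)

(Top, b1): Agent 2 can switch to b2 (1.6 → 2.3). Not NE.
(Top, b2): Agent 1 gets 5.3, best alternative 3.4; Agent 2 gets 2.3, best alternative 1.6. No profitable deviation — NE.
(Top, b3): Agent 1 can switch to Middle (3.4 → 5.4). Not NE.
(Top, b4): Agent 1 can switch to Middle (3.7 → 4.1). Not NE.
(Middle, b1): Agent 1 can switch to Top (3.5 → 5.8). Not NE.
(Middle, b2): Agent 1 can switch to Top (1.3 → 5.3). Not NE.
(Middle, b3): Agent 1 gets 5.4, best alternative 3.4; Agent 2 gets 3.6, best alternative 2.5. No profitable deviation — NE.
(Middle, b4): Agent 2 can switch to b3 (2.5 → 3.6). Not NE.
(Bottom, b1): Agent 1 can switch to Top (5.6 → 5.8). Not NE.
(Bottom, b2): Agent 1 can switch to Top (3.4 → 5.3). Not NE.
(Bottom, b3): Agent 1 can switch to Top (2.3 → 3.4). Not NE.
(Bottom, b4): Agent 1 can switch to Top (1 → 3.7). Not NE.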